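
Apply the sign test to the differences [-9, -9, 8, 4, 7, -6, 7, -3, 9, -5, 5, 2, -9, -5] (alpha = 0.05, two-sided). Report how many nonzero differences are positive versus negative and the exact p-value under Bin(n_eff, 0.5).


Step 1: Discard zero differences. Original n = 14; n_eff = number of nonzero differences = 14.
Nonzero differences (with sign): -9, -9, +8, +4, +7, -6, +7, -3, +9, -5, +5, +2, -9, -5
Step 2: Count signs: positive = 7, negative = 7.
Step 3: Under H0: P(positive) = 0.5, so the number of positives S ~ Bin(14, 0.5).
Step 4: Two-sided exact p-value = sum of Bin(14,0.5) probabilities at or below the observed probability = 1.000000.
Step 5: alpha = 0.05. fail to reject H0.

n_eff = 14, pos = 7, neg = 7, p = 1.000000, fail to reject H0.


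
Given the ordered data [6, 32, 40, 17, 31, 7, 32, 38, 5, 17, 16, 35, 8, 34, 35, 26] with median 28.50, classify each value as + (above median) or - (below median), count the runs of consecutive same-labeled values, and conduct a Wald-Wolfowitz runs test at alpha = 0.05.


Step 1: Compute median = 28.50; label A = above, B = below.
Labels in order: BAABABAABBBABAAB  (n_A = 8, n_B = 8)
Step 2: Count runs R = 11.
Step 3: Under H0 (random ordering), E[R] = 2*n_A*n_B/(n_A+n_B) + 1 = 2*8*8/16 + 1 = 9.0000.
        Var[R] = 2*n_A*n_B*(2*n_A*n_B - n_A - n_B) / ((n_A+n_B)^2 * (n_A+n_B-1)) = 14336/3840 = 3.7333.
        SD[R] = 1.9322.
Step 4: Continuity-corrected z = (R - 0.5 - E[R]) / SD[R] = (11 - 0.5 - 9.0000) / 1.9322 = 0.7763.
Step 5: Two-sided p-value via normal approximation = 2*(1 - Phi(|z|)) = 0.437558.
Step 6: alpha = 0.05. fail to reject H0.

R = 11, z = 0.7763, p = 0.437558, fail to reject H0.


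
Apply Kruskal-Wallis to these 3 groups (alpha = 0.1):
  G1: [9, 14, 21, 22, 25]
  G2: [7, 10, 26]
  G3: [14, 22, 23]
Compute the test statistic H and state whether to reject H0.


Step 1: Combine all N = 11 observations and assign midranks.
sorted (value, group, rank): (7,G2,1), (9,G1,2), (10,G2,3), (14,G1,4.5), (14,G3,4.5), (21,G1,6), (22,G1,7.5), (22,G3,7.5), (23,G3,9), (25,G1,10), (26,G2,11)
Step 2: Sum ranks within each group.
R_1 = 30 (n_1 = 5)
R_2 = 15 (n_2 = 3)
R_3 = 21 (n_3 = 3)
Step 3: H = 12/(N(N+1)) * sum(R_i^2/n_i) - 3(N+1)
     = 12/(11*12) * (30^2/5 + 15^2/3 + 21^2/3) - 3*12
     = 0.090909 * 402 - 36
     = 0.545455.
Step 4: Ties present; correction factor C = 1 - 12/(11^3 - 11) = 0.990909. Corrected H = 0.545455 / 0.990909 = 0.550459.
Step 5: Under H0, H ~ chi^2(2); p-value = 0.759398.
Step 6: alpha = 0.1. fail to reject H0.

H = 0.5505, df = 2, p = 0.759398, fail to reject H0.


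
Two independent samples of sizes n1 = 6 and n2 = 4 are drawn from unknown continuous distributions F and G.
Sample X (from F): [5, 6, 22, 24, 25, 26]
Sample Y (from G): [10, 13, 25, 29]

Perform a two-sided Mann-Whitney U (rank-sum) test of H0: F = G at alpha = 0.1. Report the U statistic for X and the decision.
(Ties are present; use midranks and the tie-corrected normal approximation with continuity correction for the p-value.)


Step 1: Combine and sort all 10 observations; assign midranks.
sorted (value, group): (5,X), (6,X), (10,Y), (13,Y), (22,X), (24,X), (25,X), (25,Y), (26,X), (29,Y)
ranks: 5->1, 6->2, 10->3, 13->4, 22->5, 24->6, 25->7.5, 25->7.5, 26->9, 29->10
Step 2: Rank sum for X: R1 = 1 + 2 + 5 + 6 + 7.5 + 9 = 30.5.
Step 3: U_X = R1 - n1(n1+1)/2 = 30.5 - 6*7/2 = 30.5 - 21 = 9.5.
       U_Y = n1*n2 - U_X = 24 - 9.5 = 14.5.
Step 4: Ties are present, so use the tie-corrected normal approximation (with continuity correction) for the p-value.
Step 5: p-value = 0.668870; compare to alpha = 0.1. fail to reject H0.

U_X = 9.5, p = 0.668870, fail to reject H0 at alpha = 0.1.


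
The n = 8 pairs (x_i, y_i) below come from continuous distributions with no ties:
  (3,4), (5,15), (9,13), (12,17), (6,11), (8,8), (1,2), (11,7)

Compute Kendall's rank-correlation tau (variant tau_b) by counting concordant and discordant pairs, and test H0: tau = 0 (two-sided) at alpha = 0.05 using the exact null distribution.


Step 1: Enumerate the 28 unordered pairs (i,j) with i<j and classify each by sign(x_j-x_i) * sign(y_j-y_i).
  (1,2):dx=+2,dy=+11->C; (1,3):dx=+6,dy=+9->C; (1,4):dx=+9,dy=+13->C; (1,5):dx=+3,dy=+7->C
  (1,6):dx=+5,dy=+4->C; (1,7):dx=-2,dy=-2->C; (1,8):dx=+8,dy=+3->C; (2,3):dx=+4,dy=-2->D
  (2,4):dx=+7,dy=+2->C; (2,5):dx=+1,dy=-4->D; (2,6):dx=+3,dy=-7->D; (2,7):dx=-4,dy=-13->C
  (2,8):dx=+6,dy=-8->D; (3,4):dx=+3,dy=+4->C; (3,5):dx=-3,dy=-2->C; (3,6):dx=-1,dy=-5->C
  (3,7):dx=-8,dy=-11->C; (3,8):dx=+2,dy=-6->D; (4,5):dx=-6,dy=-6->C; (4,6):dx=-4,dy=-9->C
  (4,7):dx=-11,dy=-15->C; (4,8):dx=-1,dy=-10->C; (5,6):dx=+2,dy=-3->D; (5,7):dx=-5,dy=-9->C
  (5,8):dx=+5,dy=-4->D; (6,7):dx=-7,dy=-6->C; (6,8):dx=+3,dy=-1->D; (7,8):dx=+10,dy=+5->C
Step 2: C = 20, D = 8, total pairs = 28.
Step 3: tau = (C - D)/(n(n-1)/2) = (20 - 8)/28 = 0.428571.
Step 4: Exact two-sided p-value (enumerate n! = 40320 permutations of y under H0): p = 0.178869.
Step 5: alpha = 0.05. fail to reject H0.

tau_b = 0.4286 (C=20, D=8), p = 0.178869, fail to reject H0.


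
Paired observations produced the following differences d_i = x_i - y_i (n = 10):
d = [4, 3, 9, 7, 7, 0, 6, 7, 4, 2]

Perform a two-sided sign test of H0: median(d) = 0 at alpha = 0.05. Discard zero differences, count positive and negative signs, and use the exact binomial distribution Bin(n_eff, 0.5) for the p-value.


Step 1: Discard zero differences. Original n = 10; n_eff = number of nonzero differences = 9.
Nonzero differences (with sign): +4, +3, +9, +7, +7, +6, +7, +4, +2
Step 2: Count signs: positive = 9, negative = 0.
Step 3: Under H0: P(positive) = 0.5, so the number of positives S ~ Bin(9, 0.5).
Step 4: Two-sided exact p-value = sum of Bin(9,0.5) probabilities at or below the observed probability = 0.003906.
Step 5: alpha = 0.05. reject H0.

n_eff = 9, pos = 9, neg = 0, p = 0.003906, reject H0.


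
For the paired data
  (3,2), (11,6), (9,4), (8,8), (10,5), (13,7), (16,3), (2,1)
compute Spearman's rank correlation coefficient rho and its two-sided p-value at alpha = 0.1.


Step 1: Rank x and y separately (midranks; no ties here).
rank(x): 3->2, 11->6, 9->4, 8->3, 10->5, 13->7, 16->8, 2->1
rank(y): 2->2, 6->6, 4->4, 8->8, 5->5, 7->7, 3->3, 1->1
Step 2: d_i = R_x(i) - R_y(i); compute d_i^2.
  (2-2)^2=0, (6-6)^2=0, (4-4)^2=0, (3-8)^2=25, (5-5)^2=0, (7-7)^2=0, (8-3)^2=25, (1-1)^2=0
sum(d^2) = 50.
Step 3: rho = 1 - 6*50 / (8*(8^2 - 1)) = 1 - 300/504 = 0.404762.
Step 4: Under H0, t = rho * sqrt((n-2)/(1-rho^2)) = 1.0842 ~ t(6).
Step 5: Two-sided p-value from the t-distribution with 6 df = 0.319889.
Step 6: alpha = 0.1. fail to reject H0.

rho = 0.4048, p = 0.319889, fail to reject H0 at alpha = 0.1.


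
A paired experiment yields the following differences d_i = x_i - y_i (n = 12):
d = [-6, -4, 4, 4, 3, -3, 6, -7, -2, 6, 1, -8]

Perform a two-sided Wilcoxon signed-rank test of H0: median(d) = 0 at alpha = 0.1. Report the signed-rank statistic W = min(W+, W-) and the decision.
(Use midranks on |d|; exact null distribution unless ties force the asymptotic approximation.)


Step 1: Drop any zero differences (none here) and take |d_i|.
|d| = [6, 4, 4, 4, 3, 3, 6, 7, 2, 6, 1, 8]
Step 2: Midrank |d_i| (ties get averaged ranks).
ranks: |6|->9, |4|->6, |4|->6, |4|->6, |3|->3.5, |3|->3.5, |6|->9, |7|->11, |2|->2, |6|->9, |1|->1, |8|->12
Step 3: Attach original signs; sum ranks with positive sign and with negative sign.
W+ = 6 + 6 + 3.5 + 9 + 9 + 1 = 34.5
W- = 9 + 6 + 3.5 + 11 + 2 + 12 = 43.5
(Check: W+ + W- = 78 should equal n(n+1)/2 = 78.)
Step 4: Test statistic W = min(W+, W-) = 34.5.
Step 5: Ties in |d|, so use the tie-corrected normal approximation.
        E[W] = n(n+1)/4 = 12*13/4 = 39.
        Tie groups: |d|=3 (t=2), |d|=4 (t=3), |d|=6 (t=3); sum(t^3 - t) = 54.
        Var[W] = n(n+1)(2n+1)/24 - sum(t^3-t)/48 = 3900/24 - 54/48 = 161.375.
        z = (W - E[W]) / sqrt(Var[W]) = (34.5 - 39) / 12.7033 = -0.3542.
        Two-sided p = 2*Phi(z) = 0.723161.
Step 6: alpha = 0.1. fail to reject H0.

W+ = 34.5, W- = 43.5, W = min = 34.5, p = 0.723161, fail to reject H0.


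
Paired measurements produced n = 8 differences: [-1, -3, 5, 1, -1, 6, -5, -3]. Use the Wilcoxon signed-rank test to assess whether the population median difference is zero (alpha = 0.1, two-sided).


Step 1: Drop any zero differences (none here) and take |d_i|.
|d| = [1, 3, 5, 1, 1, 6, 5, 3]
Step 2: Midrank |d_i| (ties get averaged ranks).
ranks: |1|->2, |3|->4.5, |5|->6.5, |1|->2, |1|->2, |6|->8, |5|->6.5, |3|->4.5
Step 3: Attach original signs; sum ranks with positive sign and with negative sign.
W+ = 6.5 + 2 + 8 = 16.5
W- = 2 + 4.5 + 2 + 6.5 + 4.5 = 19.5
(Check: W+ + W- = 36 should equal n(n+1)/2 = 36.)
Step 4: Test statistic W = min(W+, W-) = 16.5.
Step 5: Ties in |d|, so use the tie-corrected normal approximation.
        E[W] = n(n+1)/4 = 8*9/4 = 18.
        Tie groups: |d|=1 (t=3), |d|=3 (t=2), |d|=5 (t=2); sum(t^3 - t) = 36.
        Var[W] = n(n+1)(2n+1)/24 - sum(t^3-t)/48 = 1224/24 - 36/48 = 50.25.
        z = (W - E[W]) / sqrt(Var[W]) = (16.5 - 18) / 7.0887 = -0.2116.
        Two-sided p = 2*Phi(z) = 0.832416.
Step 6: alpha = 0.1. fail to reject H0.

W+ = 16.5, W- = 19.5, W = min = 16.5, p = 0.832416, fail to reject H0.


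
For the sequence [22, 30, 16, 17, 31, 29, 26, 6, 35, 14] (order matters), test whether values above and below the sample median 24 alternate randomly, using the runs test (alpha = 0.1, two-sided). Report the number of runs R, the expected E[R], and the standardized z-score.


Step 1: Compute median = 24; label A = above, B = below.
Labels in order: BABBAAABAB  (n_A = 5, n_B = 5)
Step 2: Count runs R = 7.
Step 3: Under H0 (random ordering), E[R] = 2*n_A*n_B/(n_A+n_B) + 1 = 2*5*5/10 + 1 = 6.0000.
        Var[R] = 2*n_A*n_B*(2*n_A*n_B - n_A - n_B) / ((n_A+n_B)^2 * (n_A+n_B-1)) = 2000/900 = 2.2222.
        SD[R] = 1.4907.
Step 4: Continuity-corrected z = (R - 0.5 - E[R]) / SD[R] = (7 - 0.5 - 6.0000) / 1.4907 = 0.3354.
Step 5: Two-sided p-value via normal approximation = 2*(1 - Phi(|z|)) = 0.737316.
Step 6: alpha = 0.1. fail to reject H0.

R = 7, z = 0.3354, p = 0.737316, fail to reject H0.


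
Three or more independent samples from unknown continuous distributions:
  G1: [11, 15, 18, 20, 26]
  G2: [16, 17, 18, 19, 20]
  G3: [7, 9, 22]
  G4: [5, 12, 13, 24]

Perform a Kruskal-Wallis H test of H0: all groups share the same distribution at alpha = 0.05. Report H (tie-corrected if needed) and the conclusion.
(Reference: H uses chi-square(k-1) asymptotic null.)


Step 1: Combine all N = 17 observations and assign midranks.
sorted (value, group, rank): (5,G4,1), (7,G3,2), (9,G3,3), (11,G1,4), (12,G4,5), (13,G4,6), (15,G1,7), (16,G2,8), (17,G2,9), (18,G1,10.5), (18,G2,10.5), (19,G2,12), (20,G1,13.5), (20,G2,13.5), (22,G3,15), (24,G4,16), (26,G1,17)
Step 2: Sum ranks within each group.
R_1 = 52 (n_1 = 5)
R_2 = 53 (n_2 = 5)
R_3 = 20 (n_3 = 3)
R_4 = 28 (n_4 = 4)
Step 3: H = 12/(N(N+1)) * sum(R_i^2/n_i) - 3(N+1)
     = 12/(17*18) * (52^2/5 + 53^2/5 + 20^2/3 + 28^2/4) - 3*18
     = 0.039216 * 1431.93 - 54
     = 2.154248.
Step 4: Ties present; correction factor C = 1 - 12/(17^3 - 17) = 0.997549. Corrected H = 2.154248 / 0.997549 = 2.159541.
Step 5: Under H0, H ~ chi^2(3); p-value = 0.539961.
Step 6: alpha = 0.05. fail to reject H0.

H = 2.1595, df = 3, p = 0.539961, fail to reject H0.


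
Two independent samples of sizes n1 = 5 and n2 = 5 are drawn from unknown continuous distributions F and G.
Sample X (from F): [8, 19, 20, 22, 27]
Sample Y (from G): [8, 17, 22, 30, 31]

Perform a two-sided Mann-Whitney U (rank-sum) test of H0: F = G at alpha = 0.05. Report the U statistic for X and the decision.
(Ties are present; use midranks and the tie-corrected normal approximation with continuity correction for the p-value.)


Step 1: Combine and sort all 10 observations; assign midranks.
sorted (value, group): (8,X), (8,Y), (17,Y), (19,X), (20,X), (22,X), (22,Y), (27,X), (30,Y), (31,Y)
ranks: 8->1.5, 8->1.5, 17->3, 19->4, 20->5, 22->6.5, 22->6.5, 27->8, 30->9, 31->10
Step 2: Rank sum for X: R1 = 1.5 + 4 + 5 + 6.5 + 8 = 25.
Step 3: U_X = R1 - n1(n1+1)/2 = 25 - 5*6/2 = 25 - 15 = 10.
       U_Y = n1*n2 - U_X = 25 - 10 = 15.
Step 4: Ties are present, so use the tie-corrected normal approximation (with continuity correction) for the p-value.
Step 5: p-value = 0.674236; compare to alpha = 0.05. fail to reject H0.

U_X = 10, p = 0.674236, fail to reject H0 at alpha = 0.05.


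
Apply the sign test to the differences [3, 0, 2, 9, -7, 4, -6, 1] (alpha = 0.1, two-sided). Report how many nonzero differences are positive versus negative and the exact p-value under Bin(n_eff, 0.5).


Step 1: Discard zero differences. Original n = 8; n_eff = number of nonzero differences = 7.
Nonzero differences (with sign): +3, +2, +9, -7, +4, -6, +1
Step 2: Count signs: positive = 5, negative = 2.
Step 3: Under H0: P(positive) = 0.5, so the number of positives S ~ Bin(7, 0.5).
Step 4: Two-sided exact p-value = sum of Bin(7,0.5) probabilities at or below the observed probability = 0.453125.
Step 5: alpha = 0.1. fail to reject H0.

n_eff = 7, pos = 5, neg = 2, p = 0.453125, fail to reject H0.


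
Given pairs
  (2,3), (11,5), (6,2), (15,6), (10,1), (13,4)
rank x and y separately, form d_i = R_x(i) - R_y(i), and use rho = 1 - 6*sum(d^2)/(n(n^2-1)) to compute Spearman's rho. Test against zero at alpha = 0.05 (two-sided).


Step 1: Rank x and y separately (midranks; no ties here).
rank(x): 2->1, 11->4, 6->2, 15->6, 10->3, 13->5
rank(y): 3->3, 5->5, 2->2, 6->6, 1->1, 4->4
Step 2: d_i = R_x(i) - R_y(i); compute d_i^2.
  (1-3)^2=4, (4-5)^2=1, (2-2)^2=0, (6-6)^2=0, (3-1)^2=4, (5-4)^2=1
sum(d^2) = 10.
Step 3: rho = 1 - 6*10 / (6*(6^2 - 1)) = 1 - 60/210 = 0.714286.
Step 4: Under H0, t = rho * sqrt((n-2)/(1-rho^2)) = 2.0412 ~ t(4).
Step 5: Two-sided p-value from the t-distribution with 4 df = 0.110787.
Step 6: alpha = 0.05. fail to reject H0.

rho = 0.7143, p = 0.110787, fail to reject H0 at alpha = 0.05.


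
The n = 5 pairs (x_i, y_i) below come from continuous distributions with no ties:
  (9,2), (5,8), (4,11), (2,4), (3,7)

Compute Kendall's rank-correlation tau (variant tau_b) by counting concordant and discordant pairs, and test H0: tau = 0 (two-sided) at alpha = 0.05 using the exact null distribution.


Step 1: Enumerate the 10 unordered pairs (i,j) with i<j and classify each by sign(x_j-x_i) * sign(y_j-y_i).
  (1,2):dx=-4,dy=+6->D; (1,3):dx=-5,dy=+9->D; (1,4):dx=-7,dy=+2->D; (1,5):dx=-6,dy=+5->D
  (2,3):dx=-1,dy=+3->D; (2,4):dx=-3,dy=-4->C; (2,5):dx=-2,dy=-1->C; (3,4):dx=-2,dy=-7->C
  (3,5):dx=-1,dy=-4->C; (4,5):dx=+1,dy=+3->C
Step 2: C = 5, D = 5, total pairs = 10.
Step 3: tau = (C - D)/(n(n-1)/2) = (5 - 5)/10 = 0.000000.
Step 4: Exact two-sided p-value (enumerate n! = 120 permutations of y under H0): p = 1.000000.
Step 5: alpha = 0.05. fail to reject H0.

tau_b = 0.0000 (C=5, D=5), p = 1.000000, fail to reject H0.


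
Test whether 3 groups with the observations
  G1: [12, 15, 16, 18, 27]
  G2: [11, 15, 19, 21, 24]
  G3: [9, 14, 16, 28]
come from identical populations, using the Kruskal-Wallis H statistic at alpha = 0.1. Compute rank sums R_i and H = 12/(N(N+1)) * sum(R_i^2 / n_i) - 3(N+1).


Step 1: Combine all N = 14 observations and assign midranks.
sorted (value, group, rank): (9,G3,1), (11,G2,2), (12,G1,3), (14,G3,4), (15,G1,5.5), (15,G2,5.5), (16,G1,7.5), (16,G3,7.5), (18,G1,9), (19,G2,10), (21,G2,11), (24,G2,12), (27,G1,13), (28,G3,14)
Step 2: Sum ranks within each group.
R_1 = 38 (n_1 = 5)
R_2 = 40.5 (n_2 = 5)
R_3 = 26.5 (n_3 = 4)
Step 3: H = 12/(N(N+1)) * sum(R_i^2/n_i) - 3(N+1)
     = 12/(14*15) * (38^2/5 + 40.5^2/5 + 26.5^2/4) - 3*15
     = 0.057143 * 792.413 - 45
     = 0.280714.
Step 4: Ties present; correction factor C = 1 - 12/(14^3 - 14) = 0.995604. Corrected H = 0.280714 / 0.995604 = 0.281954.
Step 5: Under H0, H ~ chi^2(2); p-value = 0.868509.
Step 6: alpha = 0.1. fail to reject H0.

H = 0.2820, df = 2, p = 0.868509, fail to reject H0.


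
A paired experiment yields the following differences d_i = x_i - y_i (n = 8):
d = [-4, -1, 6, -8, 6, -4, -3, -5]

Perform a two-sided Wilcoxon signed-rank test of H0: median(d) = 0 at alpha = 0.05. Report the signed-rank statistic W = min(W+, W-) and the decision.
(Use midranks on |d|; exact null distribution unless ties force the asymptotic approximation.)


Step 1: Drop any zero differences (none here) and take |d_i|.
|d| = [4, 1, 6, 8, 6, 4, 3, 5]
Step 2: Midrank |d_i| (ties get averaged ranks).
ranks: |4|->3.5, |1|->1, |6|->6.5, |8|->8, |6|->6.5, |4|->3.5, |3|->2, |5|->5
Step 3: Attach original signs; sum ranks with positive sign and with negative sign.
W+ = 6.5 + 6.5 = 13
W- = 3.5 + 1 + 8 + 3.5 + 2 + 5 = 23
(Check: W+ + W- = 36 should equal n(n+1)/2 = 36.)
Step 4: Test statistic W = min(W+, W-) = 13.
Step 5: Ties in |d|, so use the tie-corrected normal approximation.
        E[W] = n(n+1)/4 = 8*9/4 = 18.
        Tie groups: |d|=4 (t=2), |d|=6 (t=2); sum(t^3 - t) = 12.
        Var[W] = n(n+1)(2n+1)/24 - sum(t^3-t)/48 = 1224/24 - 12/48 = 50.75.
        z = (W - E[W]) / sqrt(Var[W]) = (13 - 18) / 7.1239 = -0.7019.
        Two-sided p = 2*Phi(z) = 0.482765.
Step 6: alpha = 0.05. fail to reject H0.

W+ = 13, W- = 23, W = min = 13, p = 0.482765, fail to reject H0.


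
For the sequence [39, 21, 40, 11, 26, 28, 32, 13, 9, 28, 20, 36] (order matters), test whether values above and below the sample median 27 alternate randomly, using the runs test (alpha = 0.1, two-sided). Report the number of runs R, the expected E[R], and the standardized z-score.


Step 1: Compute median = 27; label A = above, B = below.
Labels in order: ABABBAABBABA  (n_A = 6, n_B = 6)
Step 2: Count runs R = 9.
Step 3: Under H0 (random ordering), E[R] = 2*n_A*n_B/(n_A+n_B) + 1 = 2*6*6/12 + 1 = 7.0000.
        Var[R] = 2*n_A*n_B*(2*n_A*n_B - n_A - n_B) / ((n_A+n_B)^2 * (n_A+n_B-1)) = 4320/1584 = 2.7273.
        SD[R] = 1.6514.
Step 4: Continuity-corrected z = (R - 0.5 - E[R]) / SD[R] = (9 - 0.5 - 7.0000) / 1.6514 = 0.9083.
Step 5: Two-sided p-value via normal approximation = 2*(1 - Phi(|z|)) = 0.363722.
Step 6: alpha = 0.1. fail to reject H0.

R = 9, z = 0.9083, p = 0.363722, fail to reject H0.


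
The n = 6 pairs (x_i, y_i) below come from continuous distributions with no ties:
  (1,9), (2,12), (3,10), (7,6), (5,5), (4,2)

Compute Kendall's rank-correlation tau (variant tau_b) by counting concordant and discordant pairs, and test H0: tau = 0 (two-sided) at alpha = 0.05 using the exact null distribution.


Step 1: Enumerate the 15 unordered pairs (i,j) with i<j and classify each by sign(x_j-x_i) * sign(y_j-y_i).
  (1,2):dx=+1,dy=+3->C; (1,3):dx=+2,dy=+1->C; (1,4):dx=+6,dy=-3->D; (1,5):dx=+4,dy=-4->D
  (1,6):dx=+3,dy=-7->D; (2,3):dx=+1,dy=-2->D; (2,4):dx=+5,dy=-6->D; (2,5):dx=+3,dy=-7->D
  (2,6):dx=+2,dy=-10->D; (3,4):dx=+4,dy=-4->D; (3,5):dx=+2,dy=-5->D; (3,6):dx=+1,dy=-8->D
  (4,5):dx=-2,dy=-1->C; (4,6):dx=-3,dy=-4->C; (5,6):dx=-1,dy=-3->C
Step 2: C = 5, D = 10, total pairs = 15.
Step 3: tau = (C - D)/(n(n-1)/2) = (5 - 10)/15 = -0.333333.
Step 4: Exact two-sided p-value (enumerate n! = 720 permutations of y under H0): p = 0.469444.
Step 5: alpha = 0.05. fail to reject H0.

tau_b = -0.3333 (C=5, D=10), p = 0.469444, fail to reject H0.


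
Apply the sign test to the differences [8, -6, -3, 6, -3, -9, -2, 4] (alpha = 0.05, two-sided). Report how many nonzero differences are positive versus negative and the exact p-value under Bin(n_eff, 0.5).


Step 1: Discard zero differences. Original n = 8; n_eff = number of nonzero differences = 8.
Nonzero differences (with sign): +8, -6, -3, +6, -3, -9, -2, +4
Step 2: Count signs: positive = 3, negative = 5.
Step 3: Under H0: P(positive) = 0.5, so the number of positives S ~ Bin(8, 0.5).
Step 4: Two-sided exact p-value = sum of Bin(8,0.5) probabilities at or below the observed probability = 0.726562.
Step 5: alpha = 0.05. fail to reject H0.

n_eff = 8, pos = 3, neg = 5, p = 0.726562, fail to reject H0.


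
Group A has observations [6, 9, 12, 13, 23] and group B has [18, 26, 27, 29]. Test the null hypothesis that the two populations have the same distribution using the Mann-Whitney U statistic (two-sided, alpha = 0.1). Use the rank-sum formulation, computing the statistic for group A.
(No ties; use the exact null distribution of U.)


Step 1: Combine and sort all 9 observations; assign midranks.
sorted (value, group): (6,X), (9,X), (12,X), (13,X), (18,Y), (23,X), (26,Y), (27,Y), (29,Y)
ranks: 6->1, 9->2, 12->3, 13->4, 18->5, 23->6, 26->7, 27->8, 29->9
Step 2: Rank sum for X: R1 = 1 + 2 + 3 + 4 + 6 = 16.
Step 3: U_X = R1 - n1(n1+1)/2 = 16 - 5*6/2 = 16 - 15 = 1.
       U_Y = n1*n2 - U_X = 20 - 1 = 19.
Step 4: No ties, so the exact null distribution of U (based on enumerating the C(9,5) = 126 equally likely rank assignments) gives the two-sided p-value.
Step 5: p-value = 0.031746; compare to alpha = 0.1. reject H0.

U_X = 1, p = 0.031746, reject H0 at alpha = 0.1.


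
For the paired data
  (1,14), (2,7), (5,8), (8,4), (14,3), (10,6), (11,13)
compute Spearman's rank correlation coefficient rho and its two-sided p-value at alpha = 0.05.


Step 1: Rank x and y separately (midranks; no ties here).
rank(x): 1->1, 2->2, 5->3, 8->4, 14->7, 10->5, 11->6
rank(y): 14->7, 7->4, 8->5, 4->2, 3->1, 6->3, 13->6
Step 2: d_i = R_x(i) - R_y(i); compute d_i^2.
  (1-7)^2=36, (2-4)^2=4, (3-5)^2=4, (4-2)^2=4, (7-1)^2=36, (5-3)^2=4, (6-6)^2=0
sum(d^2) = 88.
Step 3: rho = 1 - 6*88 / (7*(7^2 - 1)) = 1 - 528/336 = -0.571429.
Step 4: Under H0, t = rho * sqrt((n-2)/(1-rho^2)) = -1.5570 ~ t(5).
Step 5: Two-sided p-value from the t-distribution with 5 df = 0.180202.
Step 6: alpha = 0.05. fail to reject H0.

rho = -0.5714, p = 0.180202, fail to reject H0 at alpha = 0.05.


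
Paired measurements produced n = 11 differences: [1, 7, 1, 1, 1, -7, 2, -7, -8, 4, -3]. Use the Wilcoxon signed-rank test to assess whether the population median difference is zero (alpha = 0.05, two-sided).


Step 1: Drop any zero differences (none here) and take |d_i|.
|d| = [1, 7, 1, 1, 1, 7, 2, 7, 8, 4, 3]
Step 2: Midrank |d_i| (ties get averaged ranks).
ranks: |1|->2.5, |7|->9, |1|->2.5, |1|->2.5, |1|->2.5, |7|->9, |2|->5, |7|->9, |8|->11, |4|->7, |3|->6
Step 3: Attach original signs; sum ranks with positive sign and with negative sign.
W+ = 2.5 + 9 + 2.5 + 2.5 + 2.5 + 5 + 7 = 31
W- = 9 + 9 + 11 + 6 = 35
(Check: W+ + W- = 66 should equal n(n+1)/2 = 66.)
Step 4: Test statistic W = min(W+, W-) = 31.
Step 5: Ties in |d|, so use the tie-corrected normal approximation.
        E[W] = n(n+1)/4 = 11*12/4 = 33.
        Tie groups: |d|=1 (t=4), |d|=7 (t=3); sum(t^3 - t) = 84.
        Var[W] = n(n+1)(2n+1)/24 - sum(t^3-t)/48 = 3036/24 - 84/48 = 124.75.
        z = (W - E[W]) / sqrt(Var[W]) = (31 - 33) / 11.1692 = -0.1791.
        Two-sided p = 2*Phi(z) = 0.857887.
Step 6: alpha = 0.05. fail to reject H0.

W+ = 31, W- = 35, W = min = 31, p = 0.857887, fail to reject H0.


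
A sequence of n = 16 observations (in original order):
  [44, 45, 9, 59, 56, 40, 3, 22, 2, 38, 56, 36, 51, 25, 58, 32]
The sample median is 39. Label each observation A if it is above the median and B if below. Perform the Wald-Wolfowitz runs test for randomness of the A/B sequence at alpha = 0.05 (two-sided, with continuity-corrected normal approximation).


Step 1: Compute median = 39; label A = above, B = below.
Labels in order: AABAAABBBBABABAB  (n_A = 8, n_B = 8)
Step 2: Count runs R = 10.
Step 3: Under H0 (random ordering), E[R] = 2*n_A*n_B/(n_A+n_B) + 1 = 2*8*8/16 + 1 = 9.0000.
        Var[R] = 2*n_A*n_B*(2*n_A*n_B - n_A - n_B) / ((n_A+n_B)^2 * (n_A+n_B-1)) = 14336/3840 = 3.7333.
        SD[R] = 1.9322.
Step 4: Continuity-corrected z = (R - 0.5 - E[R]) / SD[R] = (10 - 0.5 - 9.0000) / 1.9322 = 0.2588.
Step 5: Two-sided p-value via normal approximation = 2*(1 - Phi(|z|)) = 0.795809.
Step 6: alpha = 0.05. fail to reject H0.

R = 10, z = 0.2588, p = 0.795809, fail to reject H0.


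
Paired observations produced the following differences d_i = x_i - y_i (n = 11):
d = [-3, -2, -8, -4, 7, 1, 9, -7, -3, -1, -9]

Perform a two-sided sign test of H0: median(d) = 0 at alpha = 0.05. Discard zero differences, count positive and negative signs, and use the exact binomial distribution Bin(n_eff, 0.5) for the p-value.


Step 1: Discard zero differences. Original n = 11; n_eff = number of nonzero differences = 11.
Nonzero differences (with sign): -3, -2, -8, -4, +7, +1, +9, -7, -3, -1, -9
Step 2: Count signs: positive = 3, negative = 8.
Step 3: Under H0: P(positive) = 0.5, so the number of positives S ~ Bin(11, 0.5).
Step 4: Two-sided exact p-value = sum of Bin(11,0.5) probabilities at or below the observed probability = 0.226562.
Step 5: alpha = 0.05. fail to reject H0.

n_eff = 11, pos = 3, neg = 8, p = 0.226562, fail to reject H0.


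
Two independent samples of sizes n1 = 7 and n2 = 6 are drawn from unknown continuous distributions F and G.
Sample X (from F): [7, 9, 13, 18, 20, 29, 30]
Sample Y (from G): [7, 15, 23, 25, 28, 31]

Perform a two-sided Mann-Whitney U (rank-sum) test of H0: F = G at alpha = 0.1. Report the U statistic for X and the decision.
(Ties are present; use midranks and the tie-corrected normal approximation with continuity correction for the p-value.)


Step 1: Combine and sort all 13 observations; assign midranks.
sorted (value, group): (7,X), (7,Y), (9,X), (13,X), (15,Y), (18,X), (20,X), (23,Y), (25,Y), (28,Y), (29,X), (30,X), (31,Y)
ranks: 7->1.5, 7->1.5, 9->3, 13->4, 15->5, 18->6, 20->7, 23->8, 25->9, 28->10, 29->11, 30->12, 31->13
Step 2: Rank sum for X: R1 = 1.5 + 3 + 4 + 6 + 7 + 11 + 12 = 44.5.
Step 3: U_X = R1 - n1(n1+1)/2 = 44.5 - 7*8/2 = 44.5 - 28 = 16.5.
       U_Y = n1*n2 - U_X = 42 - 16.5 = 25.5.
Step 4: Ties are present, so use the tie-corrected normal approximation (with continuity correction) for the p-value.
Step 5: p-value = 0.567176; compare to alpha = 0.1. fail to reject H0.

U_X = 16.5, p = 0.567176, fail to reject H0 at alpha = 0.1.


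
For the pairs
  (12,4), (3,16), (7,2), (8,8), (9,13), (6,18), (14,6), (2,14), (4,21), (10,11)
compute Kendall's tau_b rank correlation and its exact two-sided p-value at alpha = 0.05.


Step 1: Enumerate the 45 unordered pairs (i,j) with i<j and classify each by sign(x_j-x_i) * sign(y_j-y_i).
  (1,2):dx=-9,dy=+12->D; (1,3):dx=-5,dy=-2->C; (1,4):dx=-4,dy=+4->D; (1,5):dx=-3,dy=+9->D
  (1,6):dx=-6,dy=+14->D; (1,7):dx=+2,dy=+2->C; (1,8):dx=-10,dy=+10->D; (1,9):dx=-8,dy=+17->D
  (1,10):dx=-2,dy=+7->D; (2,3):dx=+4,dy=-14->D; (2,4):dx=+5,dy=-8->D; (2,5):dx=+6,dy=-3->D
  (2,6):dx=+3,dy=+2->C; (2,7):dx=+11,dy=-10->D; (2,8):dx=-1,dy=-2->C; (2,9):dx=+1,dy=+5->C
  (2,10):dx=+7,dy=-5->D; (3,4):dx=+1,dy=+6->C; (3,5):dx=+2,dy=+11->C; (3,6):dx=-1,dy=+16->D
  (3,7):dx=+7,dy=+4->C; (3,8):dx=-5,dy=+12->D; (3,9):dx=-3,dy=+19->D; (3,10):dx=+3,dy=+9->C
  (4,5):dx=+1,dy=+5->C; (4,6):dx=-2,dy=+10->D; (4,7):dx=+6,dy=-2->D; (4,8):dx=-6,dy=+6->D
  (4,9):dx=-4,dy=+13->D; (4,10):dx=+2,dy=+3->C; (5,6):dx=-3,dy=+5->D; (5,7):dx=+5,dy=-7->D
  (5,8):dx=-7,dy=+1->D; (5,9):dx=-5,dy=+8->D; (5,10):dx=+1,dy=-2->D; (6,7):dx=+8,dy=-12->D
  (6,8):dx=-4,dy=-4->C; (6,9):dx=-2,dy=+3->D; (6,10):dx=+4,dy=-7->D; (7,8):dx=-12,dy=+8->D
  (7,9):dx=-10,dy=+15->D; (7,10):dx=-4,dy=+5->D; (8,9):dx=+2,dy=+7->C; (8,10):dx=+8,dy=-3->D
  (9,10):dx=+6,dy=-10->D
Step 2: C = 13, D = 32, total pairs = 45.
Step 3: tau = (C - D)/(n(n-1)/2) = (13 - 32)/45 = -0.422222.
Step 4: Exact two-sided p-value (enumerate n! = 3628800 permutations of y under H0): p = 0.108313.
Step 5: alpha = 0.05. fail to reject H0.

tau_b = -0.4222 (C=13, D=32), p = 0.108313, fail to reject H0.


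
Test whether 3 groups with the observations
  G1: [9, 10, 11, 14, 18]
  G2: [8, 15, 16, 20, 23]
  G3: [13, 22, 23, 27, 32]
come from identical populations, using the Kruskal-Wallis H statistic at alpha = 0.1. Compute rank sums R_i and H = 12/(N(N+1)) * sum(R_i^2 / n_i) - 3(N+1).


Step 1: Combine all N = 15 observations and assign midranks.
sorted (value, group, rank): (8,G2,1), (9,G1,2), (10,G1,3), (11,G1,4), (13,G3,5), (14,G1,6), (15,G2,7), (16,G2,8), (18,G1,9), (20,G2,10), (22,G3,11), (23,G2,12.5), (23,G3,12.5), (27,G3,14), (32,G3,15)
Step 2: Sum ranks within each group.
R_1 = 24 (n_1 = 5)
R_2 = 38.5 (n_2 = 5)
R_3 = 57.5 (n_3 = 5)
Step 3: H = 12/(N(N+1)) * sum(R_i^2/n_i) - 3(N+1)
     = 12/(15*16) * (24^2/5 + 38.5^2/5 + 57.5^2/5) - 3*16
     = 0.050000 * 1072.9 - 48
     = 5.645000.
Step 4: Ties present; correction factor C = 1 - 6/(15^3 - 15) = 0.998214. Corrected H = 5.645000 / 0.998214 = 5.655098.
Step 5: Under H0, H ~ chi^2(2); p-value = 0.059158.
Step 6: alpha = 0.1. reject H0.

H = 5.6551, df = 2, p = 0.059158, reject H0.


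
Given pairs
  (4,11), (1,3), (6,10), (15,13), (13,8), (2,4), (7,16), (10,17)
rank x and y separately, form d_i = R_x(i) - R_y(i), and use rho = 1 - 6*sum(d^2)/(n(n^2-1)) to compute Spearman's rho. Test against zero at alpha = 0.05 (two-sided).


Step 1: Rank x and y separately (midranks; no ties here).
rank(x): 4->3, 1->1, 6->4, 15->8, 13->7, 2->2, 7->5, 10->6
rank(y): 11->5, 3->1, 10->4, 13->6, 8->3, 4->2, 16->7, 17->8
Step 2: d_i = R_x(i) - R_y(i); compute d_i^2.
  (3-5)^2=4, (1-1)^2=0, (4-4)^2=0, (8-6)^2=4, (7-3)^2=16, (2-2)^2=0, (5-7)^2=4, (6-8)^2=4
sum(d^2) = 32.
Step 3: rho = 1 - 6*32 / (8*(8^2 - 1)) = 1 - 192/504 = 0.619048.
Step 4: Under H0, t = rho * sqrt((n-2)/(1-rho^2)) = 1.9308 ~ t(6).
Step 5: Two-sided p-value from the t-distribution with 6 df = 0.101733.
Step 6: alpha = 0.05. fail to reject H0.

rho = 0.6190, p = 0.101733, fail to reject H0 at alpha = 0.05.


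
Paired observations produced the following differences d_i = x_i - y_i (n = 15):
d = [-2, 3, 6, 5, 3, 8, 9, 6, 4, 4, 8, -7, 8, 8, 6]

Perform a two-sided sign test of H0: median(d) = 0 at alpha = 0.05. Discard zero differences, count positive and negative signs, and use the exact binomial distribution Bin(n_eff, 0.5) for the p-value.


Step 1: Discard zero differences. Original n = 15; n_eff = number of nonzero differences = 15.
Nonzero differences (with sign): -2, +3, +6, +5, +3, +8, +9, +6, +4, +4, +8, -7, +8, +8, +6
Step 2: Count signs: positive = 13, negative = 2.
Step 3: Under H0: P(positive) = 0.5, so the number of positives S ~ Bin(15, 0.5).
Step 4: Two-sided exact p-value = sum of Bin(15,0.5) probabilities at or below the observed probability = 0.007385.
Step 5: alpha = 0.05. reject H0.

n_eff = 15, pos = 13, neg = 2, p = 0.007385, reject H0.


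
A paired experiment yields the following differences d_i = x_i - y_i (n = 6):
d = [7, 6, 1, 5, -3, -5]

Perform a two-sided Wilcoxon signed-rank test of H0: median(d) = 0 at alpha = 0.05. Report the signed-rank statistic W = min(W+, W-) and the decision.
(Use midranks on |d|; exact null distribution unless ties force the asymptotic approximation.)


Step 1: Drop any zero differences (none here) and take |d_i|.
|d| = [7, 6, 1, 5, 3, 5]
Step 2: Midrank |d_i| (ties get averaged ranks).
ranks: |7|->6, |6|->5, |1|->1, |5|->3.5, |3|->2, |5|->3.5
Step 3: Attach original signs; sum ranks with positive sign and with negative sign.
W+ = 6 + 5 + 1 + 3.5 = 15.5
W- = 2 + 3.5 = 5.5
(Check: W+ + W- = 21 should equal n(n+1)/2 = 21.)
Step 4: Test statistic W = min(W+, W-) = 5.5.
Step 5: Ties in |d|, so use the tie-corrected normal approximation.
        E[W] = n(n+1)/4 = 6*7/4 = 10.5.
        Tie groups: |d|=5 (t=2); sum(t^3 - t) = 6.
        Var[W] = n(n+1)(2n+1)/24 - sum(t^3-t)/48 = 546/24 - 6/48 = 22.625.
        z = (W - E[W]) / sqrt(Var[W]) = (5.5 - 10.5) / 4.7566 = -1.0512.
        Two-sided p = 2*Phi(z) = 0.293177.
Step 6: alpha = 0.05. fail to reject H0.

W+ = 15.5, W- = 5.5, W = min = 5.5, p = 0.293177, fail to reject H0.


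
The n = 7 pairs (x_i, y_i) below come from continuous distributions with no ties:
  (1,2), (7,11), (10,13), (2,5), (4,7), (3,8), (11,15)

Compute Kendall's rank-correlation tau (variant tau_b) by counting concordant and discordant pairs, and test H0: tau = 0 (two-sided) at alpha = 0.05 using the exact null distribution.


Step 1: Enumerate the 21 unordered pairs (i,j) with i<j and classify each by sign(x_j-x_i) * sign(y_j-y_i).
  (1,2):dx=+6,dy=+9->C; (1,3):dx=+9,dy=+11->C; (1,4):dx=+1,dy=+3->C; (1,5):dx=+3,dy=+5->C
  (1,6):dx=+2,dy=+6->C; (1,7):dx=+10,dy=+13->C; (2,3):dx=+3,dy=+2->C; (2,4):dx=-5,dy=-6->C
  (2,5):dx=-3,dy=-4->C; (2,6):dx=-4,dy=-3->C; (2,7):dx=+4,dy=+4->C; (3,4):dx=-8,dy=-8->C
  (3,5):dx=-6,dy=-6->C; (3,6):dx=-7,dy=-5->C; (3,7):dx=+1,dy=+2->C; (4,5):dx=+2,dy=+2->C
  (4,6):dx=+1,dy=+3->C; (4,7):dx=+9,dy=+10->C; (5,6):dx=-1,dy=+1->D; (5,7):dx=+7,dy=+8->C
  (6,7):dx=+8,dy=+7->C
Step 2: C = 20, D = 1, total pairs = 21.
Step 3: tau = (C - D)/(n(n-1)/2) = (20 - 1)/21 = 0.904762.
Step 4: Exact two-sided p-value (enumerate n! = 5040 permutations of y under H0): p = 0.002778.
Step 5: alpha = 0.05. reject H0.

tau_b = 0.9048 (C=20, D=1), p = 0.002778, reject H0.


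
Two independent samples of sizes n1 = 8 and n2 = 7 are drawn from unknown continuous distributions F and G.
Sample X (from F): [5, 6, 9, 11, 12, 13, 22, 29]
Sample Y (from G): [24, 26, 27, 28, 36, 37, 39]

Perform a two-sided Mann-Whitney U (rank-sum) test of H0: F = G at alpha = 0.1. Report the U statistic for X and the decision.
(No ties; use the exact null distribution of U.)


Step 1: Combine and sort all 15 observations; assign midranks.
sorted (value, group): (5,X), (6,X), (9,X), (11,X), (12,X), (13,X), (22,X), (24,Y), (26,Y), (27,Y), (28,Y), (29,X), (36,Y), (37,Y), (39,Y)
ranks: 5->1, 6->2, 9->3, 11->4, 12->5, 13->6, 22->7, 24->8, 26->9, 27->10, 28->11, 29->12, 36->13, 37->14, 39->15
Step 2: Rank sum for X: R1 = 1 + 2 + 3 + 4 + 5 + 6 + 7 + 12 = 40.
Step 3: U_X = R1 - n1(n1+1)/2 = 40 - 8*9/2 = 40 - 36 = 4.
       U_Y = n1*n2 - U_X = 56 - 4 = 52.
Step 4: No ties, so the exact null distribution of U (based on enumerating the C(15,8) = 6435 equally likely rank assignments) gives the two-sided p-value.
Step 5: p-value = 0.003730; compare to alpha = 0.1. reject H0.

U_X = 4, p = 0.003730, reject H0 at alpha = 0.1.


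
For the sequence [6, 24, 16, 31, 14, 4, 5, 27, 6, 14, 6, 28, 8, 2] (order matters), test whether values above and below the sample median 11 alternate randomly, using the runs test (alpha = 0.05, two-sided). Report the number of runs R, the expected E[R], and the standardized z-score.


Step 1: Compute median = 11; label A = above, B = below.
Labels in order: BAAAABBABABABB  (n_A = 7, n_B = 7)
Step 2: Count runs R = 9.
Step 3: Under H0 (random ordering), E[R] = 2*n_A*n_B/(n_A+n_B) + 1 = 2*7*7/14 + 1 = 8.0000.
        Var[R] = 2*n_A*n_B*(2*n_A*n_B - n_A - n_B) / ((n_A+n_B)^2 * (n_A+n_B-1)) = 8232/2548 = 3.2308.
        SD[R] = 1.7974.
Step 4: Continuity-corrected z = (R - 0.5 - E[R]) / SD[R] = (9 - 0.5 - 8.0000) / 1.7974 = 0.2782.
Step 5: Two-sided p-value via normal approximation = 2*(1 - Phi(|z|)) = 0.780879.
Step 6: alpha = 0.05. fail to reject H0.

R = 9, z = 0.2782, p = 0.780879, fail to reject H0.


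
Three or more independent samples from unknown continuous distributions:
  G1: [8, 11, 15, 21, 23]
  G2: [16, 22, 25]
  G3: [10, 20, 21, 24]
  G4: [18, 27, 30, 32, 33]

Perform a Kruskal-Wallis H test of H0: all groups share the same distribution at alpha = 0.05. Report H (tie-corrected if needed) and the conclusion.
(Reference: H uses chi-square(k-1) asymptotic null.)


Step 1: Combine all N = 17 observations and assign midranks.
sorted (value, group, rank): (8,G1,1), (10,G3,2), (11,G1,3), (15,G1,4), (16,G2,5), (18,G4,6), (20,G3,7), (21,G1,8.5), (21,G3,8.5), (22,G2,10), (23,G1,11), (24,G3,12), (25,G2,13), (27,G4,14), (30,G4,15), (32,G4,16), (33,G4,17)
Step 2: Sum ranks within each group.
R_1 = 27.5 (n_1 = 5)
R_2 = 28 (n_2 = 3)
R_3 = 29.5 (n_3 = 4)
R_4 = 68 (n_4 = 5)
Step 3: H = 12/(N(N+1)) * sum(R_i^2/n_i) - 3(N+1)
     = 12/(17*18) * (27.5^2/5 + 28^2/3 + 29.5^2/4 + 68^2/5) - 3*18
     = 0.039216 * 1554.95 - 54
     = 6.978268.
Step 4: Ties present; correction factor C = 1 - 6/(17^3 - 17) = 0.998775. Corrected H = 6.978268 / 0.998775 = 6.986830.
Step 5: Under H0, H ~ chi^2(3); p-value = 0.072319.
Step 6: alpha = 0.05. fail to reject H0.

H = 6.9868, df = 3, p = 0.072319, fail to reject H0.


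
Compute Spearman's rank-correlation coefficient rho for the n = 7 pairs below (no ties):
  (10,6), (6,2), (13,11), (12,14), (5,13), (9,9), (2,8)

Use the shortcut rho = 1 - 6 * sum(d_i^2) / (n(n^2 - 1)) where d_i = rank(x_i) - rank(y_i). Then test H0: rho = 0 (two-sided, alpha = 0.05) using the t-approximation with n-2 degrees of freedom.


Step 1: Rank x and y separately (midranks; no ties here).
rank(x): 10->5, 6->3, 13->7, 12->6, 5->2, 9->4, 2->1
rank(y): 6->2, 2->1, 11->5, 14->7, 13->6, 9->4, 8->3
Step 2: d_i = R_x(i) - R_y(i); compute d_i^2.
  (5-2)^2=9, (3-1)^2=4, (7-5)^2=4, (6-7)^2=1, (2-6)^2=16, (4-4)^2=0, (1-3)^2=4
sum(d^2) = 38.
Step 3: rho = 1 - 6*38 / (7*(7^2 - 1)) = 1 - 228/336 = 0.321429.
Step 4: Under H0, t = rho * sqrt((n-2)/(1-rho^2)) = 0.7590 ~ t(5).
Step 5: Two-sided p-value from the t-distribution with 5 df = 0.482072.
Step 6: alpha = 0.05. fail to reject H0.

rho = 0.3214, p = 0.482072, fail to reject H0 at alpha = 0.05.


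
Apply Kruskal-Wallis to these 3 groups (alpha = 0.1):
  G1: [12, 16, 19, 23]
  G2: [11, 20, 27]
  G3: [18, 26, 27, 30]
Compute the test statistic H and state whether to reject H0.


Step 1: Combine all N = 11 observations and assign midranks.
sorted (value, group, rank): (11,G2,1), (12,G1,2), (16,G1,3), (18,G3,4), (19,G1,5), (20,G2,6), (23,G1,7), (26,G3,8), (27,G2,9.5), (27,G3,9.5), (30,G3,11)
Step 2: Sum ranks within each group.
R_1 = 17 (n_1 = 4)
R_2 = 16.5 (n_2 = 3)
R_3 = 32.5 (n_3 = 4)
Step 3: H = 12/(N(N+1)) * sum(R_i^2/n_i) - 3(N+1)
     = 12/(11*12) * (17^2/4 + 16.5^2/3 + 32.5^2/4) - 3*12
     = 0.090909 * 427.062 - 36
     = 2.823864.
Step 4: Ties present; correction factor C = 1 - 6/(11^3 - 11) = 0.995455. Corrected H = 2.823864 / 0.995455 = 2.836758.
Step 5: Under H0, H ~ chi^2(2); p-value = 0.242106.
Step 6: alpha = 0.1. fail to reject H0.

H = 2.8368, df = 2, p = 0.242106, fail to reject H0.


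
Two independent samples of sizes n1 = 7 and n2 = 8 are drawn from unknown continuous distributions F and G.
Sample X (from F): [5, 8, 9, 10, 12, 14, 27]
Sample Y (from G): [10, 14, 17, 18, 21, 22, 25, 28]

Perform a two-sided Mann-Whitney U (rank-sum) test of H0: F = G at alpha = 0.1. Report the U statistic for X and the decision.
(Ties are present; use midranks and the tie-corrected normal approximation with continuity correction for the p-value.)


Step 1: Combine and sort all 15 observations; assign midranks.
sorted (value, group): (5,X), (8,X), (9,X), (10,X), (10,Y), (12,X), (14,X), (14,Y), (17,Y), (18,Y), (21,Y), (22,Y), (25,Y), (27,X), (28,Y)
ranks: 5->1, 8->2, 9->3, 10->4.5, 10->4.5, 12->6, 14->7.5, 14->7.5, 17->9, 18->10, 21->11, 22->12, 25->13, 27->14, 28->15
Step 2: Rank sum for X: R1 = 1 + 2 + 3 + 4.5 + 6 + 7.5 + 14 = 38.
Step 3: U_X = R1 - n1(n1+1)/2 = 38 - 7*8/2 = 38 - 28 = 10.
       U_Y = n1*n2 - U_X = 56 - 10 = 46.
Step 4: Ties are present, so use the tie-corrected normal approximation (with continuity correction) for the p-value.
Step 5: p-value = 0.042473; compare to alpha = 0.1. reject H0.

U_X = 10, p = 0.042473, reject H0 at alpha = 0.1.


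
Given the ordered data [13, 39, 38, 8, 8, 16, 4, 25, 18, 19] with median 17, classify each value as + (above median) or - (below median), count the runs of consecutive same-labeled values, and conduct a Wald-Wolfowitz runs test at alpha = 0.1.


Step 1: Compute median = 17; label A = above, B = below.
Labels in order: BAABBBBAAA  (n_A = 5, n_B = 5)
Step 2: Count runs R = 4.
Step 3: Under H0 (random ordering), E[R] = 2*n_A*n_B/(n_A+n_B) + 1 = 2*5*5/10 + 1 = 6.0000.
        Var[R] = 2*n_A*n_B*(2*n_A*n_B - n_A - n_B) / ((n_A+n_B)^2 * (n_A+n_B-1)) = 2000/900 = 2.2222.
        SD[R] = 1.4907.
Step 4: Continuity-corrected z = (R + 0.5 - E[R]) / SD[R] = (4 + 0.5 - 6.0000) / 1.4907 = -1.0062.
Step 5: Two-sided p-value via normal approximation = 2*(1 - Phi(|z|)) = 0.314305.
Step 6: alpha = 0.1. fail to reject H0.

R = 4, z = -1.0062, p = 0.314305, fail to reject H0.


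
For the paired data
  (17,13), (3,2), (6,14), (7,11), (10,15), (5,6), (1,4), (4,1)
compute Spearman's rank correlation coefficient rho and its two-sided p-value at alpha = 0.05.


Step 1: Rank x and y separately (midranks; no ties here).
rank(x): 17->8, 3->2, 6->5, 7->6, 10->7, 5->4, 1->1, 4->3
rank(y): 13->6, 2->2, 14->7, 11->5, 15->8, 6->4, 4->3, 1->1
Step 2: d_i = R_x(i) - R_y(i); compute d_i^2.
  (8-6)^2=4, (2-2)^2=0, (5-7)^2=4, (6-5)^2=1, (7-8)^2=1, (4-4)^2=0, (1-3)^2=4, (3-1)^2=4
sum(d^2) = 18.
Step 3: rho = 1 - 6*18 / (8*(8^2 - 1)) = 1 - 108/504 = 0.785714.
Step 4: Under H0, t = rho * sqrt((n-2)/(1-rho^2)) = 3.1113 ~ t(6).
Step 5: Two-sided p-value from the t-distribution with 6 df = 0.020815.
Step 6: alpha = 0.05. reject H0.

rho = 0.7857, p = 0.020815, reject H0 at alpha = 0.05.
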